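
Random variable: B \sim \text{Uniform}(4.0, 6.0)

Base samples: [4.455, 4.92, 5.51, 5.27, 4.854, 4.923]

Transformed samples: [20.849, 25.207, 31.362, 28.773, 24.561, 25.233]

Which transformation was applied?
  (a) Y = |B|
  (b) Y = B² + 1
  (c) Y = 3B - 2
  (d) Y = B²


Checking option (b) Y = B² + 1:
  B = 4.455 -> Y = 20.849 ✓
  B = 4.92 -> Y = 25.207 ✓
  B = 5.51 -> Y = 31.362 ✓
All samples match this transformation.

(b) B² + 1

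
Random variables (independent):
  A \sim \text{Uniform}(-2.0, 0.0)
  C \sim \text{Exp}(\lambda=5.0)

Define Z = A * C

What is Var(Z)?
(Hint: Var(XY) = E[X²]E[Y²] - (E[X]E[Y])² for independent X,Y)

Var(XY) = E[X²]E[Y²] - (E[X]E[Y])²
E[A] = -1, Var(A) = 0.33333333
E[C] = 0.2, Var(C) = 0.04
E[A²] = 0.33333333 + (-1)² = 1.3333333
E[C²] = 0.04 + 0.2² = 0.08
Var(Z) = 1.3333333*0.08 - (-1*0.2)²
= 0.10666667 - 0.04 = 0.066666667

0.066666667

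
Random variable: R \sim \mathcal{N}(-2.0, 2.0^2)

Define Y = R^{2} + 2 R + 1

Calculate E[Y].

E[Y] = 1*E[R²] + 2*E[R] + 1
E[R] = -2
E[R²] = Var(R) + (E[R])² = 4 + 4 = 8
E[Y] = 1*8 + 2*(-2) + 1 = 5

5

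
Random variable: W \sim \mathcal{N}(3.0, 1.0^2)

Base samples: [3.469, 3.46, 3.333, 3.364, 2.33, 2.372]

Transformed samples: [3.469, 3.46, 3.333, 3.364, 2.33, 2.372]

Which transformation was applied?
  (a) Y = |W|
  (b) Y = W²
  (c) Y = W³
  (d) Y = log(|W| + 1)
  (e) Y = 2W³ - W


Checking option (a) Y = |W|:
  W = 3.469 -> Y = 3.469 ✓
  W = 3.46 -> Y = 3.46 ✓
  W = 3.333 -> Y = 3.333 ✓
All samples match this transformation.

(a) |W|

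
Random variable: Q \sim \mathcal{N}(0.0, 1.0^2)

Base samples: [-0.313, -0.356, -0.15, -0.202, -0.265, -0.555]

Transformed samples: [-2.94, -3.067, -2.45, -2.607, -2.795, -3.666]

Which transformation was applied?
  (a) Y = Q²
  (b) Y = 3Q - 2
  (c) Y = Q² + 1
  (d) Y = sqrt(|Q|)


Checking option (b) Y = 3Q - 2:
  Q = -0.313 -> Y = -2.94 ✓
  Q = -0.356 -> Y = -3.067 ✓
  Q = -0.15 -> Y = -2.45 ✓
All samples match this transformation.

(b) 3Q - 2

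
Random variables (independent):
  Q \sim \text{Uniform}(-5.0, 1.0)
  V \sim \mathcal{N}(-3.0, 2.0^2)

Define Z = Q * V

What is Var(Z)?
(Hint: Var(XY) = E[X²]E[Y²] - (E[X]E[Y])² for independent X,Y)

Var(XY) = E[X²]E[Y²] - (E[X]E[Y])²
E[Q] = -2, Var(Q) = 3
E[V] = -3, Var(V) = 4
E[Q²] = 3 + (-2)² = 7
E[V²] = 4 + (-3)² = 13
Var(Z) = 7*13 - (-2*(-3))²
= 91 - 36 = 55

55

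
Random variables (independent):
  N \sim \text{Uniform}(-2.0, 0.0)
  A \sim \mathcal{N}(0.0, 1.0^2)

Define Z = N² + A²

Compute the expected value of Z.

E[Z] = E[N²] + E[A²]
E[N²] = Var(N) + E[N]² = 0.33333333 + 1 = 1.3333333
E[A²] = Var(A) + E[A]² = 1 + 0 = 1
E[Z] = 1.3333333 + 1 = 2.3333333

2.3333333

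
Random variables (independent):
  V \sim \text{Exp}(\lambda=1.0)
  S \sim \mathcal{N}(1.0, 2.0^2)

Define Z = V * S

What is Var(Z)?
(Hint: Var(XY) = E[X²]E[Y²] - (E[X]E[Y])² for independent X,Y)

Var(XY) = E[X²]E[Y²] - (E[X]E[Y])²
E[V] = 1, Var(V) = 1
E[S] = 1, Var(S) = 4
E[V²] = 1 + 1² = 2
E[S²] = 4 + 1² = 5
Var(Z) = 2*5 - (1*1)²
= 10 - 1 = 9

9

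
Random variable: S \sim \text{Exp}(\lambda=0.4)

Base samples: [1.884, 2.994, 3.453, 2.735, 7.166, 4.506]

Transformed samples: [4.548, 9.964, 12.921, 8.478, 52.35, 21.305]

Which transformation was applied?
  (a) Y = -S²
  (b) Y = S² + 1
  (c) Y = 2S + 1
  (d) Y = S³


Checking option (b) Y = S² + 1:
  S = 1.884 -> Y = 4.548 ✓
  S = 2.994 -> Y = 9.964 ✓
  S = 3.453 -> Y = 12.921 ✓
All samples match this transformation.

(b) S² + 1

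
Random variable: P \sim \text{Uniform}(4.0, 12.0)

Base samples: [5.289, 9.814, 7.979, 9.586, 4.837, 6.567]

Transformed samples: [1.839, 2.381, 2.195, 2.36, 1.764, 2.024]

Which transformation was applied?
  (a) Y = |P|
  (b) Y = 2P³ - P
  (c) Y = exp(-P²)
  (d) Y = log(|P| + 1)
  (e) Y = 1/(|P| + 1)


Checking option (d) Y = log(|P| + 1):
  P = 5.289 -> Y = 1.839 ✓
  P = 9.814 -> Y = 2.381 ✓
  P = 7.979 -> Y = 2.195 ✓
All samples match this transformation.

(d) log(|P| + 1)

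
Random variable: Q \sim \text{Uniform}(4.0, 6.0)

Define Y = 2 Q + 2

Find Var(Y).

For Y = aQ + b: Var(Y) = a² * Var(Q)
Var(Q) = (6 - 4)^2/12 = 0.33333333
Var(Y) = 2² * 0.33333333 = 4 * 0.33333333 = 1.3333333

1.3333333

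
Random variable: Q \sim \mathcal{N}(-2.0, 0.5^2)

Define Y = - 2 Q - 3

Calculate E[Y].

For Y = -2Q - 3:
E[Y] = -2 * E[Q] - 3
E[Q] = -2.0 = -2
E[Y] = -2 * (-2) - 3 = 1

1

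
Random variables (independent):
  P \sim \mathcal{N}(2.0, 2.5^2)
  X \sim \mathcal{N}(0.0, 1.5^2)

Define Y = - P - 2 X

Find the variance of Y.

For independent RVs: Var(aX + bY) = a²Var(X) + b²Var(Y)
Var(P) = 6.25
Var(X) = 2.25
Var(Y) = (-1)²*6.25 + (-2)²*2.25
= 1*6.25 + 4*2.25 = 15.25

15.25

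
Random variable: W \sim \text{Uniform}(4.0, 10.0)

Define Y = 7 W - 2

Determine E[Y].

For Y = 7W - 2:
E[Y] = 7 * E[W] - 2
E[W] = (4 + 10)/2 = 7
E[Y] = 7 * 7 - 2 = 47

47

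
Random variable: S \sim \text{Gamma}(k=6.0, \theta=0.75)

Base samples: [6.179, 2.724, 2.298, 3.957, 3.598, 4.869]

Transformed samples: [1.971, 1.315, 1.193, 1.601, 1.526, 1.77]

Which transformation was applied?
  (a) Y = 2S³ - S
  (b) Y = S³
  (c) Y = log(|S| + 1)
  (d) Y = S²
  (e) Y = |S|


Checking option (c) Y = log(|S| + 1):
  S = 6.179 -> Y = 1.971 ✓
  S = 2.724 -> Y = 1.315 ✓
  S = 2.298 -> Y = 1.193 ✓
All samples match this transformation.

(c) log(|S| + 1)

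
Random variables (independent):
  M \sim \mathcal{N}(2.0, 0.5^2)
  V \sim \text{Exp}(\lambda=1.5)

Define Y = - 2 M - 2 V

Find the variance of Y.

For independent RVs: Var(aX + bY) = a²Var(X) + b²Var(Y)
Var(M) = 0.25
Var(V) = 0.44444444
Var(Y) = (-2)²*0.25 + (-2)²*0.44444444
= 4*0.25 + 4*0.44444444 = 2.7777778

2.7777778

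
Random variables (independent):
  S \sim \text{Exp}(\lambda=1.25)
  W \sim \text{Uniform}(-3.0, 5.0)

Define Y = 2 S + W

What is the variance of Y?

For independent RVs: Var(aX + bY) = a²Var(X) + b²Var(Y)
Var(S) = 0.64
Var(W) = 5.3333333
Var(Y) = 2²*0.64 + 1²*5.3333333
= 4*0.64 + 1*5.3333333 = 7.8933333

7.8933333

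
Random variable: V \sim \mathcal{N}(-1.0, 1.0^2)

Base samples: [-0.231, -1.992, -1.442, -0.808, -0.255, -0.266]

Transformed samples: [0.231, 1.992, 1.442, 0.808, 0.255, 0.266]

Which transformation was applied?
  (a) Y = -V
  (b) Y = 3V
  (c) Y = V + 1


Checking option (a) Y = -V:
  V = -0.231 -> Y = 0.231 ✓
  V = -1.992 -> Y = 1.992 ✓
  V = -1.442 -> Y = 1.442 ✓
All samples match this transformation.

(a) -V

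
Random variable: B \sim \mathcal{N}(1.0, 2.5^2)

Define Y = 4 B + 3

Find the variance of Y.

For Y = aB + b: Var(Y) = a² * Var(B)
Var(B) = 2.5^2 = 6.25
Var(Y) = 4² * 6.25 = 16 * 6.25 = 100

100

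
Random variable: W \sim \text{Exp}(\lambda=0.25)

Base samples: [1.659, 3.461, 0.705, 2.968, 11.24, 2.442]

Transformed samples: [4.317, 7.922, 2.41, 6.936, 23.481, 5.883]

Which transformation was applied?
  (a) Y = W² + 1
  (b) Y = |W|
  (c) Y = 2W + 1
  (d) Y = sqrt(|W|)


Checking option (c) Y = 2W + 1:
  W = 1.659 -> Y = 4.317 ✓
  W = 3.461 -> Y = 7.922 ✓
  W = 0.705 -> Y = 2.41 ✓
All samples match this transformation.

(c) 2W + 1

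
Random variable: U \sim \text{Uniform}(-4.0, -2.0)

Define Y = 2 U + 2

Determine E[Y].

For Y = 2U + 2:
E[Y] = 2 * E[U] + 2
E[U] = (-4 - 2)/2 = -3
E[Y] = 2 * (-3) + 2 = -4

-4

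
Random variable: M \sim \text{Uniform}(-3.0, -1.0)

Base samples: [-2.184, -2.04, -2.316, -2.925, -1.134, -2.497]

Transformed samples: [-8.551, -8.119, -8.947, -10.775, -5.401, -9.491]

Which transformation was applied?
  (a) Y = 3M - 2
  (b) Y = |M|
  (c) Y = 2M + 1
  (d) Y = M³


Checking option (a) Y = 3M - 2:
  M = -2.184 -> Y = -8.551 ✓
  M = -2.04 -> Y = -8.119 ✓
  M = -2.316 -> Y = -8.947 ✓
All samples match this transformation.

(a) 3M - 2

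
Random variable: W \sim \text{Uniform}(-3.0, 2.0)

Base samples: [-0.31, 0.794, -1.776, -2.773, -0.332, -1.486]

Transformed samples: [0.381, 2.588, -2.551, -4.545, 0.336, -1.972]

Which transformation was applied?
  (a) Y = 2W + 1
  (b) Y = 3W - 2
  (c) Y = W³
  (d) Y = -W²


Checking option (a) Y = 2W + 1:
  W = -0.31 -> Y = 0.381 ✓
  W = 0.794 -> Y = 2.588 ✓
  W = -1.776 -> Y = -2.551 ✓
All samples match this transformation.

(a) 2W + 1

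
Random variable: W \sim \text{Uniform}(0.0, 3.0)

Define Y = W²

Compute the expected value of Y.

E[W²] = Var(W) + (E[W])² = 0.75 + 2.25 = 3

3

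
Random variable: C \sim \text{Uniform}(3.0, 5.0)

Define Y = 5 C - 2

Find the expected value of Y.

For Y = 5C - 2:
E[Y] = 5 * E[C] - 2
E[C] = (3 + 5)/2 = 4
E[Y] = 5 * 4 - 2 = 18

18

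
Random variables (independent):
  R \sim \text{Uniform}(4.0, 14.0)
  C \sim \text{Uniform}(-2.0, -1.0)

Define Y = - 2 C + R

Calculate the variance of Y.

For independent RVs: Var(aX + bY) = a²Var(X) + b²Var(Y)
Var(R) = 8.3333333
Var(C) = 0.083333333
Var(Y) = 1²*8.3333333 + (-2)²*0.083333333
= 1*8.3333333 + 4*0.083333333 = 8.6666667

8.6666667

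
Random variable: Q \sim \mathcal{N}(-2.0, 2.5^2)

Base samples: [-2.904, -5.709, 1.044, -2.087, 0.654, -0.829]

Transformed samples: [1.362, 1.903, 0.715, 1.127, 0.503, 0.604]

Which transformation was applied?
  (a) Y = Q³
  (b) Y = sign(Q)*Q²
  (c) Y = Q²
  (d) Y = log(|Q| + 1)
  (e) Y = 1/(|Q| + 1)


Checking option (d) Y = log(|Q| + 1):
  Q = -2.904 -> Y = 1.362 ✓
  Q = -5.709 -> Y = 1.903 ✓
  Q = 1.044 -> Y = 0.715 ✓
All samples match this transformation.

(d) log(|Q| + 1)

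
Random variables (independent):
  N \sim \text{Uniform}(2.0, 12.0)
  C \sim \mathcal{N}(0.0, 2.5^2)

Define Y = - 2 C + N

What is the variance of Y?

For independent RVs: Var(aX + bY) = a²Var(X) + b²Var(Y)
Var(N) = 8.3333333
Var(C) = 6.25
Var(Y) = 1²*8.3333333 + (-2)²*6.25
= 1*8.3333333 + 4*6.25 = 33.333333

33.333333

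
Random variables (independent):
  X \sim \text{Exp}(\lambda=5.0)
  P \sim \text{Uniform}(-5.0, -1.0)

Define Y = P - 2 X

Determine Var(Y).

For independent RVs: Var(aX + bY) = a²Var(X) + b²Var(Y)
Var(X) = 0.04
Var(P) = 1.3333333
Var(Y) = (-2)²*0.04 + 1²*1.3333333
= 4*0.04 + 1*1.3333333 = 1.4933333

1.4933333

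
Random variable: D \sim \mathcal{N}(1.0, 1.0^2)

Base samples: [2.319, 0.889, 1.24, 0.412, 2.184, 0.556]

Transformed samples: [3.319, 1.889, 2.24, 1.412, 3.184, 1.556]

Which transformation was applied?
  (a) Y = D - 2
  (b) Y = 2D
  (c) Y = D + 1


Checking option (c) Y = D + 1:
  D = 2.319 -> Y = 3.319 ✓
  D = 0.889 -> Y = 1.889 ✓
  D = 1.24 -> Y = 2.24 ✓
All samples match this transformation.

(c) D + 1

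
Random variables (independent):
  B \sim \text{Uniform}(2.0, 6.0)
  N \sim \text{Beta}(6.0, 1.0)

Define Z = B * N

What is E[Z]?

For independent RVs: E[XY] = E[X]*E[Y]
E[B] = 4
E[N] = 0.85714286
E[Z] = 4 * 0.85714286 = 3.4285714

3.4285714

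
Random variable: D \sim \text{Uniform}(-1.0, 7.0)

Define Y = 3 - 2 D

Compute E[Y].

For Y = -2D + 3:
E[Y] = -2 * E[D] + 3
E[D] = (-1 + 7)/2 = 3
E[Y] = -2 * 3 + 3 = -3

-3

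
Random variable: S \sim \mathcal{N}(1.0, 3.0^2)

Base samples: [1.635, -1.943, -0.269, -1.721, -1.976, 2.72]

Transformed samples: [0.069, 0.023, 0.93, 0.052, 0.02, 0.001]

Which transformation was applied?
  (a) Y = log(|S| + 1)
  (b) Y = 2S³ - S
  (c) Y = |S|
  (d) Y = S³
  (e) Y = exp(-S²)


Checking option (e) Y = exp(-S²):
  S = 1.635 -> Y = 0.069 ✓
  S = -1.943 -> Y = 0.023 ✓
  S = -0.269 -> Y = 0.93 ✓
All samples match this transformation.

(e) exp(-S²)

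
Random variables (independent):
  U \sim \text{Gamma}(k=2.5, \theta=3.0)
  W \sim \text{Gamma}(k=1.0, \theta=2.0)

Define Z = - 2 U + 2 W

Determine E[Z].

E[Z] = -2*E[U] + 2*E[W]
E[U] = 7.5
E[W] = 2
E[Z] = -2*7.5 + 2*2 = -11

-11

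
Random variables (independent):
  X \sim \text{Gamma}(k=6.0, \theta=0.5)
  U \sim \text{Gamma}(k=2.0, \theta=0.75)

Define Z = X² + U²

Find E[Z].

E[Z] = E[X²] + E[U²]
E[X²] = Var(X) + E[X]² = 1.5 + 9 = 10.5
E[U²] = Var(U) + E[U]² = 1.125 + 2.25 = 3.375
E[Z] = 10.5 + 3.375 = 13.875

13.875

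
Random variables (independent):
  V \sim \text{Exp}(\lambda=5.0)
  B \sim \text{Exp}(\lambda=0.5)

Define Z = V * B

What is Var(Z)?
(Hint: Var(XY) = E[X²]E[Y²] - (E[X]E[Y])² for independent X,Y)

Var(XY) = E[X²]E[Y²] - (E[X]E[Y])²
E[V] = 0.2, Var(V) = 0.04
E[B] = 2, Var(B) = 4
E[V²] = 0.04 + 0.2² = 0.08
E[B²] = 4 + 2² = 8
Var(Z) = 0.08*8 - (0.2*2)²
= 0.64 - 0.16 = 0.48

0.48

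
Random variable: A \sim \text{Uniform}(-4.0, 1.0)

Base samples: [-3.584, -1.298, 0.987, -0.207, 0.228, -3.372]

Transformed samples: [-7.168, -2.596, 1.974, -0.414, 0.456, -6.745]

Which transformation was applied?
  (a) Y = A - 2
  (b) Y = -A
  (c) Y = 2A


Checking option (c) Y = 2A:
  A = -3.584 -> Y = -7.168 ✓
  A = -1.298 -> Y = -2.596 ✓
  A = 0.987 -> Y = 1.974 ✓
All samples match this transformation.

(c) 2A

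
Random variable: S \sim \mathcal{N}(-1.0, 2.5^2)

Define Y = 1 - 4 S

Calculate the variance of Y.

For Y = aS + b: Var(Y) = a² * Var(S)
Var(S) = 2.5^2 = 6.25
Var(Y) = (-4)² * 6.25 = 16 * 6.25 = 100

100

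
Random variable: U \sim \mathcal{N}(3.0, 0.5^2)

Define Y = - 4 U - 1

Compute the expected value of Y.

For Y = -4U - 1:
E[Y] = -4 * E[U] - 1
E[U] = 3.0 = 3
E[Y] = -4 * 3 - 1 = -13

-13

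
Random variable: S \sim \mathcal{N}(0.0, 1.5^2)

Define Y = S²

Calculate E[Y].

Using E[X²] = Var(X) + (E[X])²:
E[S] = 0
Var(S) = 1.5^2 = 2.25
E[S²] = 2.25 + 0² = 2.25 + 0 = 2.25

2.25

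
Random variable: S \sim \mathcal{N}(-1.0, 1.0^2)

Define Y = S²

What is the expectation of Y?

Using E[X²] = Var(X) + (E[X])²:
E[S] = -1
Var(S) = 1.0^2 = 1
E[S²] = 1 + (-1)² = 1 + 1 = 2

2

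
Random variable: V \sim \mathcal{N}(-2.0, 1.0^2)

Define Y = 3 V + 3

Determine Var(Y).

For Y = aV + b: Var(Y) = a² * Var(V)
Var(V) = 1.0^2 = 1
Var(Y) = 3² * 1 = 9 * 1 = 9

9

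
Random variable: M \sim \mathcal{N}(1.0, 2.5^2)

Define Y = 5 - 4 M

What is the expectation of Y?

For Y = -4M + 5:
E[Y] = -4 * E[M] + 5
E[M] = 1.0 = 1
E[Y] = -4 * 1 + 5 = 1

1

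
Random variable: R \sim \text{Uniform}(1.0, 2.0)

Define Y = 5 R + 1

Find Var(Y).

For Y = aR + b: Var(Y) = a² * Var(R)
Var(R) = (2 - 1)^2/12 = 0.083333333
Var(Y) = 5² * 0.083333333 = 25 * 0.083333333 = 2.0833333

2.0833333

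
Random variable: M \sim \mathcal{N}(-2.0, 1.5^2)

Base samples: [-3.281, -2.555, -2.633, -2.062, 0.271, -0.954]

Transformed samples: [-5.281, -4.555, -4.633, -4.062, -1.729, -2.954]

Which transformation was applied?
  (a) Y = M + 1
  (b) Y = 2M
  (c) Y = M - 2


Checking option (c) Y = M - 2:
  M = -3.281 -> Y = -5.281 ✓
  M = -2.555 -> Y = -4.555 ✓
  M = -2.633 -> Y = -4.633 ✓
All samples match this transformation.

(c) M - 2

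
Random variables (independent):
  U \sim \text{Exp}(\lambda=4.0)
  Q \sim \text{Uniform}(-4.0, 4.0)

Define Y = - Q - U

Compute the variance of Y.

For independent RVs: Var(aX + bY) = a²Var(X) + b²Var(Y)
Var(U) = 0.0625
Var(Q) = 5.3333333
Var(Y) = (-1)²*0.0625 + (-1)²*5.3333333
= 1*0.0625 + 1*5.3333333 = 5.3958333

5.3958333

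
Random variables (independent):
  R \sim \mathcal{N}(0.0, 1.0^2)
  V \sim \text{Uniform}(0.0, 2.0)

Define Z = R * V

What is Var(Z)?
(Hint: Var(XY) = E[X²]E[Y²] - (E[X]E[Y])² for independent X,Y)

Var(XY) = E[X²]E[Y²] - (E[X]E[Y])²
E[R] = 0, Var(R) = 1
E[V] = 1, Var(V) = 0.33333333
E[R²] = 1 + 0² = 1
E[V²] = 0.33333333 + 1² = 1.3333333
Var(Z) = 1*1.3333333 - (0*1)²
= 1.3333333 - 0 = 1.3333333

1.3333333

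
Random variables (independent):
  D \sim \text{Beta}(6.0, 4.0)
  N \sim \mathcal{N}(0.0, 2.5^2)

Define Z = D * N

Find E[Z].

For independent RVs: E[XY] = E[X]*E[Y]
E[D] = 0.6
E[N] = 0
E[Z] = 0.6 * 0 = 0

0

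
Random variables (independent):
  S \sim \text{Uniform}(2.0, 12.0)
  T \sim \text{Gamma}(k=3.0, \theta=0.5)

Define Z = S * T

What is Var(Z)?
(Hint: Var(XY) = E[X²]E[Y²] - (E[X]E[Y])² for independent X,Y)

Var(XY) = E[X²]E[Y²] - (E[X]E[Y])²
E[S] = 7, Var(S) = 8.3333333
E[T] = 1.5, Var(T) = 0.75
E[S²] = 8.3333333 + 7² = 57.333333
E[T²] = 0.75 + 1.5² = 3
Var(Z) = 57.333333*3 - (7*1.5)²
= 172 - 110.25 = 61.75

61.75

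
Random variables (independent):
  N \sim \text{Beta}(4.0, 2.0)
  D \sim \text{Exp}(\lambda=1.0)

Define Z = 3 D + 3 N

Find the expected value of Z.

E[Z] = 3*E[N] + 3*E[D]
E[N] = 0.66666667
E[D] = 1
E[Z] = 3*0.66666667 + 3*1 = 5

5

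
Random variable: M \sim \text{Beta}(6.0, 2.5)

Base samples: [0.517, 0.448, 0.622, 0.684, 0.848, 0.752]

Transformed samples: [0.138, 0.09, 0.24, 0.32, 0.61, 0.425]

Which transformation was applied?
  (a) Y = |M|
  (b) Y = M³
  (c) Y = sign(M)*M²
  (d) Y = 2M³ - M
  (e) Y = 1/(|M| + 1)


Checking option (b) Y = M³:
  M = 0.517 -> Y = 0.138 ✓
  M = 0.448 -> Y = 0.09 ✓
  M = 0.622 -> Y = 0.24 ✓
All samples match this transformation.

(b) M³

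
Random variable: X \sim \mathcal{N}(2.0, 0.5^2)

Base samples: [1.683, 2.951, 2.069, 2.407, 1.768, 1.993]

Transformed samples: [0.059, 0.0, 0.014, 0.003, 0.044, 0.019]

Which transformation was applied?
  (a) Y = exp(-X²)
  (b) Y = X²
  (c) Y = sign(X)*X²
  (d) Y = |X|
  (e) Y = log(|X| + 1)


Checking option (a) Y = exp(-X²):
  X = 1.683 -> Y = 0.059 ✓
  X = 2.951 -> Y = 0.0 ✓
  X = 2.069 -> Y = 0.014 ✓
All samples match this transformation.

(a) exp(-X²)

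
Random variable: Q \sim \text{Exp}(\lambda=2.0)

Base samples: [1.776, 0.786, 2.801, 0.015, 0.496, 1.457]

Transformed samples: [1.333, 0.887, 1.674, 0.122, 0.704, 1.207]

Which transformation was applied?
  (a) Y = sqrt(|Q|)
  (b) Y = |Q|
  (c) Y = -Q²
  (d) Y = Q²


Checking option (a) Y = sqrt(|Q|):
  Q = 1.776 -> Y = 1.333 ✓
  Q = 0.786 -> Y = 0.887 ✓
  Q = 2.801 -> Y = 1.674 ✓
All samples match this transformation.

(a) sqrt(|Q|)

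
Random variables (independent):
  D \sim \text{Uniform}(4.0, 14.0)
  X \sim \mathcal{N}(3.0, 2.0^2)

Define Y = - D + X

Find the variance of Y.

For independent RVs: Var(aX + bY) = a²Var(X) + b²Var(Y)
Var(D) = 8.3333333
Var(X) = 4
Var(Y) = (-1)²*8.3333333 + 1²*4
= 1*8.3333333 + 1*4 = 12.333333

12.333333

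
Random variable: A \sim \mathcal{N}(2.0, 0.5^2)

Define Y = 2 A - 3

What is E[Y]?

For Y = 2A - 3:
E[Y] = 2 * E[A] - 3
E[A] = 2.0 = 2
E[Y] = 2 * 2 - 3 = 1

1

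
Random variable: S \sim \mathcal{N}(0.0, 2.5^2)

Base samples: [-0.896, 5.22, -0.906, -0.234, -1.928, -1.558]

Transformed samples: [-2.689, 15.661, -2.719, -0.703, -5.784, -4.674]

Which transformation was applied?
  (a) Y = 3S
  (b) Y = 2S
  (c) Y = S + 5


Checking option (a) Y = 3S:
  S = -0.896 -> Y = -2.689 ✓
  S = 5.22 -> Y = 15.661 ✓
  S = -0.906 -> Y = -2.719 ✓
All samples match this transformation.

(a) 3S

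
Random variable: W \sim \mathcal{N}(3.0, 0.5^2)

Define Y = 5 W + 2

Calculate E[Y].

For Y = 5W + 2:
E[Y] = 5 * E[W] + 2
E[W] = 3.0 = 3
E[Y] = 5 * 3 + 2 = 17

17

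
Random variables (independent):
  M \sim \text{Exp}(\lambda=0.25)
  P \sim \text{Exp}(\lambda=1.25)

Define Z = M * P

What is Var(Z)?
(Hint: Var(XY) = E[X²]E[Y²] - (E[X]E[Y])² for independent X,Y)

Var(XY) = E[X²]E[Y²] - (E[X]E[Y])²
E[M] = 4, Var(M) = 16
E[P] = 0.8, Var(P) = 0.64
E[M²] = 16 + 4² = 32
E[P²] = 0.64 + 0.8² = 1.28
Var(Z) = 32*1.28 - (4*0.8)²
= 40.96 - 10.24 = 30.72

30.72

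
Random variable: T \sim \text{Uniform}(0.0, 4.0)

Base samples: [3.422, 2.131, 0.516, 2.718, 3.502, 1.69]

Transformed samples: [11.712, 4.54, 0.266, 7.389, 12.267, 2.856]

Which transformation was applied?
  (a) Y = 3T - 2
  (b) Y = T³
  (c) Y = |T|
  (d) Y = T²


Checking option (d) Y = T²:
  T = 3.422 -> Y = 11.712 ✓
  T = 2.131 -> Y = 4.54 ✓
  T = 0.516 -> Y = 0.266 ✓
All samples match this transformation.

(d) T²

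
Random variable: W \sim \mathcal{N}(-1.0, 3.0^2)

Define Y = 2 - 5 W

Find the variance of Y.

For Y = aW + b: Var(Y) = a² * Var(W)
Var(W) = 3.0^2 = 9
Var(Y) = (-5)² * 9 = 25 * 9 = 225

225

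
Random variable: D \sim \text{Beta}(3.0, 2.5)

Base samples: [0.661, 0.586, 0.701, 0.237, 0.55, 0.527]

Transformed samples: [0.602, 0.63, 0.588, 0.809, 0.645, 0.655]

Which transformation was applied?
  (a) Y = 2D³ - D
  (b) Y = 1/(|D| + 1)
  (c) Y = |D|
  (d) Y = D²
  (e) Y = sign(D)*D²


Checking option (b) Y = 1/(|D| + 1):
  D = 0.661 -> Y = 0.602 ✓
  D = 0.586 -> Y = 0.63 ✓
  D = 0.701 -> Y = 0.588 ✓
All samples match this transformation.

(b) 1/(|D| + 1)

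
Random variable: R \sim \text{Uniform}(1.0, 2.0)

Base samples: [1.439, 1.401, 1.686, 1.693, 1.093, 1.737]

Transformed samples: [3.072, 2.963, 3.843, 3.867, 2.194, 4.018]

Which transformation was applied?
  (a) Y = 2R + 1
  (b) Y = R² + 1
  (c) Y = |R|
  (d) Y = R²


Checking option (b) Y = R² + 1:
  R = 1.439 -> Y = 3.072 ✓
  R = 1.401 -> Y = 2.963 ✓
  R = 1.686 -> Y = 3.843 ✓
All samples match this transformation.

(b) R² + 1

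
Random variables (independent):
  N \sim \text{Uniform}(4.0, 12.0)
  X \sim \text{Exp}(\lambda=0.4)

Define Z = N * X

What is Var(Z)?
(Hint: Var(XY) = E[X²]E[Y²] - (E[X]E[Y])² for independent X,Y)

Var(XY) = E[X²]E[Y²] - (E[X]E[Y])²
E[N] = 8, Var(N) = 5.3333333
E[X] = 2.5, Var(X) = 6.25
E[N²] = 5.3333333 + 8² = 69.333333
E[X²] = 6.25 + 2.5² = 12.5
Var(Z) = 69.333333*12.5 - (8*2.5)²
= 866.66667 - 400 = 466.66667

466.66667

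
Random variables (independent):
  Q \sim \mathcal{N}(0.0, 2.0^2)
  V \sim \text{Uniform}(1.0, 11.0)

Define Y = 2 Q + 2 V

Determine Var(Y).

For independent RVs: Var(aX + bY) = a²Var(X) + b²Var(Y)
Var(Q) = 4
Var(V) = 8.3333333
Var(Y) = 2²*4 + 2²*8.3333333
= 4*4 + 4*8.3333333 = 49.333333

49.333333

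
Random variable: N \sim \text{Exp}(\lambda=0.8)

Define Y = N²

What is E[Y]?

E[N²] = Var(N) + (E[N])² = 1.5625 + 1.5625 = 3.125

3.125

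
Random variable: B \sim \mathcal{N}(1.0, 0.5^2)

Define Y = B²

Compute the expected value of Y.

Using E[X²] = Var(X) + (E[X])²:
E[B] = 1
Var(B) = 0.5^2 = 0.25
E[B²] = 0.25 + 1² = 0.25 + 1 = 1.25

1.25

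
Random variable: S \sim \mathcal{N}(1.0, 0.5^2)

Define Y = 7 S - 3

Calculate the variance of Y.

For Y = aS + b: Var(Y) = a² * Var(S)
Var(S) = 0.5^2 = 0.25
Var(Y) = 7² * 0.25 = 49 * 0.25 = 12.25

12.25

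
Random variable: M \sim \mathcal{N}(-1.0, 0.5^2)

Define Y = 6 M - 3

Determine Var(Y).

For Y = aM + b: Var(Y) = a² * Var(M)
Var(M) = 0.5^2 = 0.25
Var(Y) = 6² * 0.25 = 36 * 0.25 = 9

9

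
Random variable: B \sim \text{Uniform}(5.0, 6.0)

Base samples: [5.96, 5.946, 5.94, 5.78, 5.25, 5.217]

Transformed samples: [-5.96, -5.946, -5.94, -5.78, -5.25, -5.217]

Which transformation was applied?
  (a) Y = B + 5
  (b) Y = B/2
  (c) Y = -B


Checking option (c) Y = -B:
  B = 5.96 -> Y = -5.96 ✓
  B = 5.946 -> Y = -5.946 ✓
  B = 5.94 -> Y = -5.94 ✓
All samples match this transformation.

(c) -B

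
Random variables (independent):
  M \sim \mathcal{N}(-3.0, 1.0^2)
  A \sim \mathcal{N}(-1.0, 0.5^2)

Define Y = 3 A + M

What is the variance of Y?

For independent RVs: Var(aX + bY) = a²Var(X) + b²Var(Y)
Var(M) = 1
Var(A) = 0.25
Var(Y) = 1²*1 + 3²*0.25
= 1*1 + 9*0.25 = 3.25

3.25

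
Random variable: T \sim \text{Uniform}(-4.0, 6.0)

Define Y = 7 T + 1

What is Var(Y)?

For Y = aT + b: Var(Y) = a² * Var(T)
Var(T) = (6 + 4)^2/12 = 8.3333333
Var(Y) = 7² * 8.3333333 = 49 * 8.3333333 = 408.33333

408.33333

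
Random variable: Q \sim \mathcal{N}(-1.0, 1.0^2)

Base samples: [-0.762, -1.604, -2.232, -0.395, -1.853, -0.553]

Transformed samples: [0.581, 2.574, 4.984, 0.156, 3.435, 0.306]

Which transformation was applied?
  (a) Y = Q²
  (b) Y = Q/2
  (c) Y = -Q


Checking option (a) Y = Q²:
  Q = -0.762 -> Y = 0.581 ✓
  Q = -1.604 -> Y = 2.574 ✓
  Q = -2.232 -> Y = 4.984 ✓
All samples match this transformation.

(a) Q²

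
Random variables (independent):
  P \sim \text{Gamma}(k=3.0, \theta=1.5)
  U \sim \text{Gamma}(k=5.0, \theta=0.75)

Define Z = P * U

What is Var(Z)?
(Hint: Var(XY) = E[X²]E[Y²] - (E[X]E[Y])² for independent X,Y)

Var(XY) = E[X²]E[Y²] - (E[X]E[Y])²
E[P] = 4.5, Var(P) = 6.75
E[U] = 3.75, Var(U) = 2.8125
E[P²] = 6.75 + 4.5² = 27
E[U²] = 2.8125 + 3.75² = 16.875
Var(Z) = 27*16.875 - (4.5*3.75)²
= 455.625 - 284.76562 = 170.85938

170.85938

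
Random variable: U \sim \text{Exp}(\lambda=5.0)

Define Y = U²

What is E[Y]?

E[U²] = Var(U) + (E[U])² = 0.04 + 0.04 = 0.08

0.08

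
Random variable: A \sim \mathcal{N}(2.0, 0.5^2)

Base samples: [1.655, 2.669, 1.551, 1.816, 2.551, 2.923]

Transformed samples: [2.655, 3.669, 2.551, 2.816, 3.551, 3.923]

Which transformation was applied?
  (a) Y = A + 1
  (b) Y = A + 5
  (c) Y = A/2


Checking option (a) Y = A + 1:
  A = 1.655 -> Y = 2.655 ✓
  A = 2.669 -> Y = 3.669 ✓
  A = 1.551 -> Y = 2.551 ✓
All samples match this transformation.

(a) A + 1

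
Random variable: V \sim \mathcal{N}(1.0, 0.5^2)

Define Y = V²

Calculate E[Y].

Using E[X²] = Var(X) + (E[X])²:
E[V] = 1
Var(V) = 0.5^2 = 0.25
E[V²] = 0.25 + 1² = 0.25 + 1 = 1.25

1.25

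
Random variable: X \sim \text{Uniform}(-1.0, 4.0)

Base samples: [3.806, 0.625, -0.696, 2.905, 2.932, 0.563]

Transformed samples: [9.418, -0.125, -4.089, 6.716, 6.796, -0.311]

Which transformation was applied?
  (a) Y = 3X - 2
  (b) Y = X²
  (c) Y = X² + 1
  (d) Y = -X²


Checking option (a) Y = 3X - 2:
  X = 3.806 -> Y = 9.418 ✓
  X = 0.625 -> Y = -0.125 ✓
  X = -0.696 -> Y = -4.089 ✓
All samples match this transformation.

(a) 3X - 2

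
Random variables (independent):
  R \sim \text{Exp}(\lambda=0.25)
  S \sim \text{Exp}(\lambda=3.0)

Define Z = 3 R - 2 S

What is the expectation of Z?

E[Z] = 3*E[R] - 2*E[S]
E[R] = 4
E[S] = 0.33333333
E[Z] = 3*4 - 2*0.33333333 = 11.333333

11.333333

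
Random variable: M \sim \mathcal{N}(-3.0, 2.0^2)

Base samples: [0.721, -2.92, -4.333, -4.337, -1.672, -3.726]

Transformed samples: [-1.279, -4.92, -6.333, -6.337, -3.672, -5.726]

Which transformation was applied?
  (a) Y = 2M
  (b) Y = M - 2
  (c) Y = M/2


Checking option (b) Y = M - 2:
  M = 0.721 -> Y = -1.279 ✓
  M = -2.92 -> Y = -4.92 ✓
  M = -4.333 -> Y = -6.333 ✓
All samples match this transformation.

(b) M - 2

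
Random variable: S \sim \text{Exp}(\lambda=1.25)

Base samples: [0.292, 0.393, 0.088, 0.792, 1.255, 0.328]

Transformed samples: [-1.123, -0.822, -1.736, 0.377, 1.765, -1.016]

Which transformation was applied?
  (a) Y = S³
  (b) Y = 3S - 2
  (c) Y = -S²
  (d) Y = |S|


Checking option (b) Y = 3S - 2:
  S = 0.292 -> Y = -1.123 ✓
  S = 0.393 -> Y = -0.822 ✓
  S = 0.088 -> Y = -1.736 ✓
All samples match this transformation.

(b) 3S - 2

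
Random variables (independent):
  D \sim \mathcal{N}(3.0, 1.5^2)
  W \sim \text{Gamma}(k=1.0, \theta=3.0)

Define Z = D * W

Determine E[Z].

For independent RVs: E[XY] = E[X]*E[Y]
E[D] = 3
E[W] = 3
E[Z] = 3 * 3 = 9

9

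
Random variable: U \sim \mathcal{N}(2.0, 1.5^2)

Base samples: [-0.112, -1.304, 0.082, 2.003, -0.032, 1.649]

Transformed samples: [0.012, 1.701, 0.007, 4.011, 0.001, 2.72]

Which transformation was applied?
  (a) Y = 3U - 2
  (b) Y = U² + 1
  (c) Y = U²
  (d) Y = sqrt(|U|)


Checking option (c) Y = U²:
  U = -0.112 -> Y = 0.012 ✓
  U = -1.304 -> Y = 1.701 ✓
  U = 0.082 -> Y = 0.007 ✓
All samples match this transformation.

(c) U²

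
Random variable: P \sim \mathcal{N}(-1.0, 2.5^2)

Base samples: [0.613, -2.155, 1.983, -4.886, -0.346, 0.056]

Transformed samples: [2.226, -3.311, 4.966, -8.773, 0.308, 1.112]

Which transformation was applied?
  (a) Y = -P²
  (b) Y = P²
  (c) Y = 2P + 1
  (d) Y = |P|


Checking option (c) Y = 2P + 1:
  P = 0.613 -> Y = 2.226 ✓
  P = -2.155 -> Y = -3.311 ✓
  P = 1.983 -> Y = 4.966 ✓
All samples match this transformation.

(c) 2P + 1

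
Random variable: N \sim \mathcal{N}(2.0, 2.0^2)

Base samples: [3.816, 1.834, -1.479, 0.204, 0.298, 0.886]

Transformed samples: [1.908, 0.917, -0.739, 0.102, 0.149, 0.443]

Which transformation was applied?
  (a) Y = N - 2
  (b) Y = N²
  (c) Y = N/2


Checking option (c) Y = N/2:
  N = 3.816 -> Y = 1.908 ✓
  N = 1.834 -> Y = 0.917 ✓
  N = -1.479 -> Y = -0.739 ✓
All samples match this transformation.

(c) N/2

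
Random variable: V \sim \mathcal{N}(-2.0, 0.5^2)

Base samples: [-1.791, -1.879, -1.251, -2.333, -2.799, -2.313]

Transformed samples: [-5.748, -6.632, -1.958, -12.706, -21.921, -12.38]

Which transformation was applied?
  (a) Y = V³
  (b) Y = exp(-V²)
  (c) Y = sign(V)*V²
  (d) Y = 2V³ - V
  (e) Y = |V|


Checking option (a) Y = V³:
  V = -1.791 -> Y = -5.748 ✓
  V = -1.879 -> Y = -6.632 ✓
  V = -1.251 -> Y = -1.958 ✓
All samples match this transformation.

(a) V³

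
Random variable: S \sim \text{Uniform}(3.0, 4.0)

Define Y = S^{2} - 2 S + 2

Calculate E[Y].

E[Y] = 1*E[S²] - 2*E[S] + 2
E[S] = 3.5
E[S²] = Var(S) + (E[S])² = 0.083333333 + 12.25 = 12.333333
E[Y] = 1*12.333333 - 2*3.5 + 2 = 7.3333333

7.3333333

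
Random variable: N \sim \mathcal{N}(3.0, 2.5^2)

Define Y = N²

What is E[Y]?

E[N²] = Var(N) + (E[N])² = 6.25 + 9 = 15.25

15.25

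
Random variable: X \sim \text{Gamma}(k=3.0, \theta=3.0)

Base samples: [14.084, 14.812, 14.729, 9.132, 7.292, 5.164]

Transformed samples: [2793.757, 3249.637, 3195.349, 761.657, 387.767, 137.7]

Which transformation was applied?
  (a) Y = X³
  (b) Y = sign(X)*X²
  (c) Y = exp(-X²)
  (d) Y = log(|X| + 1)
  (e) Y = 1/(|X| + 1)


Checking option (a) Y = X³:
  X = 14.084 -> Y = 2793.757 ✓
  X = 14.812 -> Y = 3249.637 ✓
  X = 14.729 -> Y = 3195.349 ✓
All samples match this transformation.

(a) X³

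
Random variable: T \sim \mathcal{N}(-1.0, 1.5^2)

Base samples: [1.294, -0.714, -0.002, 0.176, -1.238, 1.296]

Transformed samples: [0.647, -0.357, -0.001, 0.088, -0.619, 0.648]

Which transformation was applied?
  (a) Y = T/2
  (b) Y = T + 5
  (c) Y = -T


Checking option (a) Y = T/2:
  T = 1.294 -> Y = 0.647 ✓
  T = -0.714 -> Y = -0.357 ✓
  T = -0.002 -> Y = -0.001 ✓
All samples match this transformation.

(a) T/2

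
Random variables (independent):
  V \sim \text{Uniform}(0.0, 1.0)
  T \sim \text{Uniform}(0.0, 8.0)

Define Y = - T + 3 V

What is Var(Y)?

For independent RVs: Var(aX + bY) = a²Var(X) + b²Var(Y)
Var(V) = 0.083333333
Var(T) = 5.3333333
Var(Y) = 3²*0.083333333 + (-1)²*5.3333333
= 9*0.083333333 + 1*5.3333333 = 6.0833333

6.0833333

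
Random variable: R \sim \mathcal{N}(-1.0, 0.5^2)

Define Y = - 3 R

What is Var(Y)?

For Y = aR + b: Var(Y) = a² * Var(R)
Var(R) = 0.5^2 = 0.25
Var(Y) = (-3)² * 0.25 = 9 * 0.25 = 2.25

2.25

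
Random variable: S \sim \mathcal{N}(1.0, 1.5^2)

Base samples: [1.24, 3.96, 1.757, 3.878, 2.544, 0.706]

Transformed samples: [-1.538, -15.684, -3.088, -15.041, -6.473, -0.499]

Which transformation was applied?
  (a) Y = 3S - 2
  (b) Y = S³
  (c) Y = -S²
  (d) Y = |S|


Checking option (c) Y = -S²:
  S = 1.24 -> Y = -1.538 ✓
  S = 3.96 -> Y = -15.684 ✓
  S = 1.757 -> Y = -3.088 ✓
All samples match this transformation.

(c) -S²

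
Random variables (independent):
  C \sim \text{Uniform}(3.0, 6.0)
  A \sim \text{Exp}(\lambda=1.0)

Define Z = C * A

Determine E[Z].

For independent RVs: E[XY] = E[X]*E[Y]
E[C] = 4.5
E[A] = 1
E[Z] = 4.5 * 1 = 4.5

4.5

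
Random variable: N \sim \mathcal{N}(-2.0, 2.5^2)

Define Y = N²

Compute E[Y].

Using E[X²] = Var(X) + (E[X])²:
E[N] = -2
Var(N) = 2.5^2 = 6.25
E[N²] = 6.25 + (-2)² = 6.25 + 4 = 10.25

10.25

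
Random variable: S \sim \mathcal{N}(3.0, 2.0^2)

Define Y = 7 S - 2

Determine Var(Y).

For Y = aS + b: Var(Y) = a² * Var(S)
Var(S) = 2.0^2 = 4
Var(Y) = 7² * 4 = 49 * 4 = 196

196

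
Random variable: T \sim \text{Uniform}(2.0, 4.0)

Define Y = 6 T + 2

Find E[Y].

For Y = 6T + 2:
E[Y] = 6 * E[T] + 2
E[T] = (2 + 4)/2 = 3
E[Y] = 6 * 3 + 2 = 20

20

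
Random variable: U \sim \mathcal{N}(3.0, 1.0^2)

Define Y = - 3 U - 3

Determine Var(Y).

For Y = aU + b: Var(Y) = a² * Var(U)
Var(U) = 1.0^2 = 1
Var(Y) = (-3)² * 1 = 9 * 1 = 9

9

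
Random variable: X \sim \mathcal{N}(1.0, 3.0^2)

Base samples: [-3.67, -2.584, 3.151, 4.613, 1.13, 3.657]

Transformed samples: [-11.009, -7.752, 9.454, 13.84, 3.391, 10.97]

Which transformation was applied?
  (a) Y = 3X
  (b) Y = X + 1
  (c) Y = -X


Checking option (a) Y = 3X:
  X = -3.67 -> Y = -11.009 ✓
  X = -2.584 -> Y = -7.752 ✓
  X = 3.151 -> Y = 9.454 ✓
All samples match this transformation.

(a) 3X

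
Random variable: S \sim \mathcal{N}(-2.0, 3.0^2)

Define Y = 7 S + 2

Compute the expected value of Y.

For Y = 7S + 2:
E[Y] = 7 * E[S] + 2
E[S] = -2.0 = -2
E[Y] = 7 * (-2) + 2 = -12

-12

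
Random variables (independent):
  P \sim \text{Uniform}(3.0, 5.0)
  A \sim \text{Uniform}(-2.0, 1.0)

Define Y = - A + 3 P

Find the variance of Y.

For independent RVs: Var(aX + bY) = a²Var(X) + b²Var(Y)
Var(P) = 0.33333333
Var(A) = 0.75
Var(Y) = 3²*0.33333333 + (-1)²*0.75
= 9*0.33333333 + 1*0.75 = 3.75

3.75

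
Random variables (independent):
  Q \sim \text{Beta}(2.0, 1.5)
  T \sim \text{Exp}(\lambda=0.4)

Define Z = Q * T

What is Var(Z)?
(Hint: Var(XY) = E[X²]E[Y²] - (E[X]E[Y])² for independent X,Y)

Var(XY) = E[X²]E[Y²] - (E[X]E[Y])²
E[Q] = 0.57142857, Var(Q) = 0.054421769
E[T] = 2.5, Var(T) = 6.25
E[Q²] = 0.054421769 + 0.57142857² = 0.38095238
E[T²] = 6.25 + 2.5² = 12.5
Var(Z) = 0.38095238*12.5 - (0.57142857*2.5)²
= 4.7619048 - 2.0408163 = 2.7210884

2.7210884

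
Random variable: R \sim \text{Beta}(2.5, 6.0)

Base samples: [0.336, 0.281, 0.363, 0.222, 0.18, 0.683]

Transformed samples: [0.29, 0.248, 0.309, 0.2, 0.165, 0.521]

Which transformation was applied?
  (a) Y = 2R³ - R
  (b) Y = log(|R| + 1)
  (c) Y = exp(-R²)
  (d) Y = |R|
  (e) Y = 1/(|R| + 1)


Checking option (b) Y = log(|R| + 1):
  R = 0.336 -> Y = 0.29 ✓
  R = 0.281 -> Y = 0.248 ✓
  R = 0.363 -> Y = 0.309 ✓
All samples match this transformation.

(b) log(|R| + 1)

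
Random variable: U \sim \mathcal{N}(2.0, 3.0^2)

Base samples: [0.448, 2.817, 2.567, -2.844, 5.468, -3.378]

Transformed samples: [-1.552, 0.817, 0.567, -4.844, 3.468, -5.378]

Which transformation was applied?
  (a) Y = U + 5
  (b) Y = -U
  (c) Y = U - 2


Checking option (c) Y = U - 2:
  U = 0.448 -> Y = -1.552 ✓
  U = 2.817 -> Y = 0.817 ✓
  U = 2.567 -> Y = 0.567 ✓
All samples match this transformation.

(c) U - 2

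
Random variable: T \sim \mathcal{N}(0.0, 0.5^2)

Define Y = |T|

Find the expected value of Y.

For X ~ N(0, 0.5²), E[|X|] = sigma * sqrt(2/pi)
= 0.5 * sqrt(2/pi) = 0.39894228

0.39894228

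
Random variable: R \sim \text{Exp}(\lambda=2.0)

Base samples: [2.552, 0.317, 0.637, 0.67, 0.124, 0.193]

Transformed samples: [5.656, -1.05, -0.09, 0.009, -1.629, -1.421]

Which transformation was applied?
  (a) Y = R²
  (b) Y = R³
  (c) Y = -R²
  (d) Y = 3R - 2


Checking option (d) Y = 3R - 2:
  R = 2.552 -> Y = 5.656 ✓
  R = 0.317 -> Y = -1.05 ✓
  R = 0.637 -> Y = -0.09 ✓
All samples match this transformation.

(d) 3R - 2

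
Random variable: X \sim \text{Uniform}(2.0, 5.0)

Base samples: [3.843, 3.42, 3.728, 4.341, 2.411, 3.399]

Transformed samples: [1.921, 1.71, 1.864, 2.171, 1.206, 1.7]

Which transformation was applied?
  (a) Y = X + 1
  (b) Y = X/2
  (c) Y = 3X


Checking option (b) Y = X/2:
  X = 3.843 -> Y = 1.921 ✓
  X = 3.42 -> Y = 1.71 ✓
  X = 3.728 -> Y = 1.864 ✓
All samples match this transformation.

(b) X/2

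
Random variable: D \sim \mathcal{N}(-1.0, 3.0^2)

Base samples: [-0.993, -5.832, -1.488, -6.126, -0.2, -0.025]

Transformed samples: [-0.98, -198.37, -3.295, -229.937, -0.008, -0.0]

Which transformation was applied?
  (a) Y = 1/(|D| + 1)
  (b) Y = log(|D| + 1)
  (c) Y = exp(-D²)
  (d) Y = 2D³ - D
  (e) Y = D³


Checking option (e) Y = D³:
  D = -0.993 -> Y = -0.98 ✓
  D = -5.832 -> Y = -198.37 ✓
  D = -1.488 -> Y = -3.295 ✓
All samples match this transformation.

(e) D³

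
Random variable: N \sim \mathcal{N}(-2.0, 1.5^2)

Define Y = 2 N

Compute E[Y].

For Y = 2N:
E[Y] = 2 * E[N]
E[N] = -2.0 = -2
E[Y] = 2 * (-2) = -4

-4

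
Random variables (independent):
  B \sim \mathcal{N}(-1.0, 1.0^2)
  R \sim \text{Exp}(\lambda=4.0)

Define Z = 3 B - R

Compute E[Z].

E[Z] = 3*E[B] - 1*E[R]
E[B] = -1
E[R] = 0.25
E[Z] = 3*(-1) - 1*0.25 = -3.25

-3.25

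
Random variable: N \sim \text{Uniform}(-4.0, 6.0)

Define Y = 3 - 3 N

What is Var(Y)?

For Y = aN + b: Var(Y) = a² * Var(N)
Var(N) = (6 + 4)^2/12 = 8.3333333
Var(Y) = (-3)² * 8.3333333 = 9 * 8.3333333 = 75

75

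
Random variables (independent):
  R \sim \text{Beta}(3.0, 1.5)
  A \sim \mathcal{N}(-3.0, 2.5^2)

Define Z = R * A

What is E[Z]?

For independent RVs: E[XY] = E[X]*E[Y]
E[R] = 0.66666667
E[A] = -3
E[Z] = 0.66666667 * (-3) = -2

-2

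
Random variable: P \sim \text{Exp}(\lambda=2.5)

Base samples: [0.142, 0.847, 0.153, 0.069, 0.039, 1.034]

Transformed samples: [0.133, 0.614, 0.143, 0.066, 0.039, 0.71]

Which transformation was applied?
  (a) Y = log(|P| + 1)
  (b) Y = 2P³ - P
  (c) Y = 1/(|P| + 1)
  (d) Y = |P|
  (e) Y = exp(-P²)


Checking option (a) Y = log(|P| + 1):
  P = 0.142 -> Y = 0.133 ✓
  P = 0.847 -> Y = 0.614 ✓
  P = 0.153 -> Y = 0.143 ✓
All samples match this transformation.

(a) log(|P| + 1)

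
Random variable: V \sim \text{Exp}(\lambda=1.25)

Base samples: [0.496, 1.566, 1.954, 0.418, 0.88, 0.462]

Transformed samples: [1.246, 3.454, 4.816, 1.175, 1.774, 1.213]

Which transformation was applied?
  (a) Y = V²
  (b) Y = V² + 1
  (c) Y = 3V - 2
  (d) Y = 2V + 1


Checking option (b) Y = V² + 1:
  V = 0.496 -> Y = 1.246 ✓
  V = 1.566 -> Y = 3.454 ✓
  V = 1.954 -> Y = 4.816 ✓
All samples match this transformation.

(b) V² + 1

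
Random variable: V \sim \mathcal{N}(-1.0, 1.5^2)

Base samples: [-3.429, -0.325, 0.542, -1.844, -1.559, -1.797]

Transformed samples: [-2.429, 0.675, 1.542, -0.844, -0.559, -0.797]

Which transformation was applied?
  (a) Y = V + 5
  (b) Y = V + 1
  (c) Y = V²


Checking option (b) Y = V + 1:
  V = -3.429 -> Y = -2.429 ✓
  V = -0.325 -> Y = 0.675 ✓
  V = 0.542 -> Y = 1.542 ✓
All samples match this transformation.

(b) V + 1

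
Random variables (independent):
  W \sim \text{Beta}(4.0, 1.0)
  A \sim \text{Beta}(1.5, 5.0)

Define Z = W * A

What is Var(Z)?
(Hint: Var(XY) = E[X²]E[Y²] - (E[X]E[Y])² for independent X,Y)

Var(XY) = E[X²]E[Y²] - (E[X]E[Y])²
E[W] = 0.8, Var(W) = 0.026666667
E[A] = 0.23076923, Var(A) = 0.023668639
E[W²] = 0.026666667 + 0.8² = 0.66666667
E[A²] = 0.023668639 + 0.23076923² = 0.076923077
Var(Z) = 0.66666667*0.076923077 - (0.8*0.23076923)²
= 0.051282051 - 0.03408284 = 0.017199211

0.017199211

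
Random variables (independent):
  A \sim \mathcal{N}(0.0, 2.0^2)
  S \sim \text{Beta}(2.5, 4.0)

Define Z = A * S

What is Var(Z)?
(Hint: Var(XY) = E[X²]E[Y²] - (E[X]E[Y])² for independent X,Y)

Var(XY) = E[X²]E[Y²] - (E[X]E[Y])²
E[A] = 0, Var(A) = 4
E[S] = 0.38461538, Var(S) = 0.031558185
E[A²] = 4 + 0² = 4
E[S²] = 0.031558185 + 0.38461538² = 0.17948718
Var(Z) = 4*0.17948718 - (0*0.38461538)²
= 0.71794872 - 0 = 0.71794872

0.71794872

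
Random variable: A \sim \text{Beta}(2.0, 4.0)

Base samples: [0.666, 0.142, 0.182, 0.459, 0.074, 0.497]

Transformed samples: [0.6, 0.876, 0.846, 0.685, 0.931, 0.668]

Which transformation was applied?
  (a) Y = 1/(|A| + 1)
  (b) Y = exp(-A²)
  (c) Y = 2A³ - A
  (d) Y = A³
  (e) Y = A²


Checking option (a) Y = 1/(|A| + 1):
  A = 0.666 -> Y = 0.6 ✓
  A = 0.142 -> Y = 0.876 ✓
  A = 0.182 -> Y = 0.846 ✓
All samples match this transformation.

(a) 1/(|A| + 1)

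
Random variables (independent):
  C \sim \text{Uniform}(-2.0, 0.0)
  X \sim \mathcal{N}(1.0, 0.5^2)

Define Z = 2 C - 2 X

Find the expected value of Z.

E[Z] = 2*E[C] - 2*E[X]
E[C] = -1
E[X] = 1
E[Z] = 2*(-1) - 2*1 = -4

-4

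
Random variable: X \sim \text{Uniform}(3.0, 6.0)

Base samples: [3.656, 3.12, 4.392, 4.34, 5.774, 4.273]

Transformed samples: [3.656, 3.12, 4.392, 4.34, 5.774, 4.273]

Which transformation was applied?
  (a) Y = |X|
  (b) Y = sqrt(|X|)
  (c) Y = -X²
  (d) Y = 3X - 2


Checking option (a) Y = |X|:
  X = 3.656 -> Y = 3.656 ✓
  X = 3.12 -> Y = 3.12 ✓
  X = 4.392 -> Y = 4.392 ✓
All samples match this transformation.

(a) |X|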